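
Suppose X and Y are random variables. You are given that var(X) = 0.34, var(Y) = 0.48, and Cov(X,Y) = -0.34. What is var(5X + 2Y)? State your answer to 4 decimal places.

3.6200

var(5X + 2Y) = (5)²·var(X) + (2)²·var(Y) + 2·(5)·(2)·Cov(X,Y)
= 25·0.34 + 4·0.48 + 20·-0.34 = 3.62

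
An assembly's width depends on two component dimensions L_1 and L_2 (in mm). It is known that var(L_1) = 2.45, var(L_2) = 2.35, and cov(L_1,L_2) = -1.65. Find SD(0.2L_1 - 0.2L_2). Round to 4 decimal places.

var(0.2L_1 - 0.2L_2) = (0.2)²·var(L_1) + (-0.2)²·var(L_2) + 2·(0.2)·(-0.2)·cov(L_1,L_2)
= 0.04·2.45 + 0.04·2.35 + -0.08·-1.65 = 0.324
SD(0.2L_1 - 0.2L_2) = √0.324 ≈ 0.5692

0.5692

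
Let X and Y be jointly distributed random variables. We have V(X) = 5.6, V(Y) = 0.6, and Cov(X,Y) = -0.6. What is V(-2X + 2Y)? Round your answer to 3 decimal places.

V(-2X + 2Y) = (-2)²·V(X) + (2)²·V(Y) + 2·(-2)·(2)·Cov(X,Y)
= 4·5.6 + 4·0.6 + -8·-0.6 = 29.6

29.600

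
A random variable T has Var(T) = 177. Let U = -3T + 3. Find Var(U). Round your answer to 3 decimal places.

Var(-3T + 3) = (-3)²·Var(T) = 9·177 = 1593

1593.000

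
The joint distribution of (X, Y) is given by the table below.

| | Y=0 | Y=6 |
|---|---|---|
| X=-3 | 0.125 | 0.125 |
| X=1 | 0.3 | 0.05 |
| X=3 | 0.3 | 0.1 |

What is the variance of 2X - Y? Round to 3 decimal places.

35.298

E[X] = 0.8,  E[Y] = 1.65,  E[XY] = -0.15
Var(X) = 6.2 − (0.8)² = 5.56;  Var(Y) = 9.9 − (1.65)² = 7.1775
Cov(X,Y) = -0.15 − (0.8)(1.65) = -1.47
Var(2X - Y) = (2)²·5.56 + (-1)²·7.1775 + 2·(2)·(-1)·-1.47 = 35.2975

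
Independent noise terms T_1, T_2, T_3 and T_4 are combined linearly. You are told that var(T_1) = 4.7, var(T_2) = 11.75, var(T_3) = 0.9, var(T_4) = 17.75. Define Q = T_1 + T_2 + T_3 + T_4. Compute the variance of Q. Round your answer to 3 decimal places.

35.100

By independence, var(Q) = (1)²var(T_1) + (1)²var(T_2) + (1)²var(T_3) + (1)²var(T_4)
= (1)²·4.7 + (1)²·11.75 + (1)²·0.9 + (1)²·17.75 = 35.1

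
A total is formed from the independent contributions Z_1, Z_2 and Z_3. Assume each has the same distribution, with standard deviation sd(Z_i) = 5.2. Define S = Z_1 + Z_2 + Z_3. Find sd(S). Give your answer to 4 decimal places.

9.0067

Var(Z_i) = (5.2)² = 27.04
By independence, Var(S) = (1)²Var(Z_1) + (1)²Var(Z_2) + (1)²Var(Z_3)
= (1)²·27.04 + (1)²·27.04 + (1)²·27.04 = 81.12
sd(S) = √81.12 ≈ 9.0067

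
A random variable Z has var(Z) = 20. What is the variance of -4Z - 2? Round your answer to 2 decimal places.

320.00

var(-4Z - 2) = (-4)²·var(Z) = 16·20 = 320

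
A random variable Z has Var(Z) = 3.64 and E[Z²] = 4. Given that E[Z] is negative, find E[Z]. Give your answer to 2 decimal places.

-0.60

(E[Z])² = E[Z²] − Var(Z) = 4 − 3.64 = 0.36
E[Z] = −√0.36 = -0.6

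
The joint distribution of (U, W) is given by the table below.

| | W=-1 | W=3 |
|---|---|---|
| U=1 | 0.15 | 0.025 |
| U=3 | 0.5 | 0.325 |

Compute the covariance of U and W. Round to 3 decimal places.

0.290

E[U] = 2.65,  E[W] = 0.4
E[UW] = 1.35
Cov(U,W) = E[UW] − E[U]E[W] = 1.35 − (2.65)(0.4) = 0.29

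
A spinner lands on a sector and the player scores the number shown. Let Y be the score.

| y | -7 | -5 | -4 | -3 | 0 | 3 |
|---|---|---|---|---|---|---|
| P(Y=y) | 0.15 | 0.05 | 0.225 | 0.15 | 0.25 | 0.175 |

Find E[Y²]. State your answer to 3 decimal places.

15.125

E[Y²] = (-7)²(0.15) + (-5)²(0.05) + (-4)²(0.225) + (-3)²(0.15) + (0)²(0.25) + (3)²(0.175) = 15.125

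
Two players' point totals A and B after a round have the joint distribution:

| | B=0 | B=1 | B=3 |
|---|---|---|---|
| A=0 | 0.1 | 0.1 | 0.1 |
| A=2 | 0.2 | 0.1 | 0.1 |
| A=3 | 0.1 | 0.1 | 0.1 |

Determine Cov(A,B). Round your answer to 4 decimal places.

E[A] = 1.7,  E[B] = 1.2
E[AB] = 2
Cov(A,B) = E[AB] − E[A]E[B] = 2 − (1.7)(1.2) = -0.04

-0.0400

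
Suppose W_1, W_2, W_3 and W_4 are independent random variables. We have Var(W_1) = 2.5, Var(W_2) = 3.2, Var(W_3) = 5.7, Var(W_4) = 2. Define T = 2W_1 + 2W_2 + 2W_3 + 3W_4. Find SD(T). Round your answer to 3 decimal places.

By independence, Var(T) = (2)²Var(W_1) + (2)²Var(W_2) + (2)²Var(W_3) + (3)²Var(W_4)
= (2)²·2.5 + (2)²·3.2 + (2)²·5.7 + (3)²·2 = 63.6
SD(T) = √63.6 ≈ 7.975

7.975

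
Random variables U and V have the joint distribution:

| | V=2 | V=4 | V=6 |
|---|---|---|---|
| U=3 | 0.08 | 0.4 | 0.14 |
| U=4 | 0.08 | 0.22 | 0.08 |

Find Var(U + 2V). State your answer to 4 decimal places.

6.0756

E[U] = 3.38,  E[V] = 4.12,  E[UV] = 13.88
Var(U) = 11.66 − (3.38)² = 0.2356;  Var(V) = 18.48 − (4.12)² = 1.5056
cov(U,V) = 13.88 − (3.38)(4.12) = -0.0456
Var(U + 2V) = (1)²·0.2356 + (2)²·1.5056 + 2·(1)·(2)·-0.0456 = 6.0756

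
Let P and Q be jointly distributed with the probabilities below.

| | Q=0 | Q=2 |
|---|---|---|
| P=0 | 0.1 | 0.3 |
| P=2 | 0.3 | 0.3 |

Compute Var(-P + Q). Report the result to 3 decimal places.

E[P] = 1.2,  E[Q] = 1.2,  E[PQ] = 1.2
Var(P) = 2.4 − (1.2)² = 0.96;  Var(Q) = 2.4 − (1.2)² = 0.96
Cov(P,Q) = 1.2 − (1.2)(1.2) = -0.24
Var(-P + Q) = (-1)²·0.96 + (1)²·0.96 + 2·(-1)·(1)·-0.24 = 2.4

2.400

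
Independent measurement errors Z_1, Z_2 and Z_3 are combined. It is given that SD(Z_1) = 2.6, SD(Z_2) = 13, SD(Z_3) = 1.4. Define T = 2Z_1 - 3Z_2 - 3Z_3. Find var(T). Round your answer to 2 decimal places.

var(Z_1) = 6.76, var(Z_2) = 169, var(Z_3) = 1.96
By independence, var(T) = (2)²var(Z_1) + (-3)²var(Z_2) + (-3)²var(Z_3)
= (2)²·6.76 + (-3)²·169 + (-3)²·1.96 = 1565.68

1565.68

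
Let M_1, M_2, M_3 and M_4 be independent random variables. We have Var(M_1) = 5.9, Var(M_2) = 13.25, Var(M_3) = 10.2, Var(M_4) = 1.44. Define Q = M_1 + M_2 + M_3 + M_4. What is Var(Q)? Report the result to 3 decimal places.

30.790

By independence, Var(Q) = (1)²Var(M_1) + (1)²Var(M_2) + (1)²Var(M_3) + (1)²Var(M_4)
= (1)²·5.9 + (1)²·13.25 + (1)²·10.2 + (1)²·1.44 = 30.79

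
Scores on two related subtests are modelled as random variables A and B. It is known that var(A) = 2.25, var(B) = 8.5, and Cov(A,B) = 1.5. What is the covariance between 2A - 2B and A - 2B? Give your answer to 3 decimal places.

Cov(2A - 2B, A - 2B) = (2)(1)var(A) + (-2)(-2)var(B) + [(2)(-2) + (-2)(1)]Cov(A,B)
= 2·2.25 + 4·8.5 + -6·1.5 = 29.5

29.500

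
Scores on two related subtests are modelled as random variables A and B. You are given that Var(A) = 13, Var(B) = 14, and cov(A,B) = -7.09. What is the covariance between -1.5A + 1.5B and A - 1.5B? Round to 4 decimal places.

cov(-1.5A + 1.5B, A - 1.5B) = (-1.5)(1)Var(A) + (1.5)(-1.5)Var(B) + [(-1.5)(-1.5) + (1.5)(1)]cov(A,B)
= -1.5·13 + -2.25·14 + 3.75·-7.09 = -77.5875

-77.5875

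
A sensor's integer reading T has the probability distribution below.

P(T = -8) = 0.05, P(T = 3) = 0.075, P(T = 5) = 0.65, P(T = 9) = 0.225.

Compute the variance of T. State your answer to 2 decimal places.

E[T] = (-8)(0.05) + (3)(0.075) + (5)(0.65) + (9)(0.225) = 5.1
E[T²] = (-8)²(0.05) + (3)²(0.075) + (5)²(0.65) + (9)²(0.225) = 38.35
Var(T) = E[T²] − (E[T])² = 38.35 − (5.1)² = 12.34

12.34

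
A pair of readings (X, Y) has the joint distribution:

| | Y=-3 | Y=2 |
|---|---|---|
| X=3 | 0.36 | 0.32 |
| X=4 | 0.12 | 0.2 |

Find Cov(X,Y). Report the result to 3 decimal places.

E[X] = 3.32,  E[Y] = -0.4
E[XY] = -1.16
Cov(X,Y) = E[XY] − E[X]E[Y] = -1.16 − (3.32)(-0.4) = 0.168

0.168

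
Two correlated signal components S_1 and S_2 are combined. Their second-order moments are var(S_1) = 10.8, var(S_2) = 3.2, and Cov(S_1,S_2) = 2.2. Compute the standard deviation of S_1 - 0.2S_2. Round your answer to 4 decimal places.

3.1699

var(S_1 - 0.2S_2) = (1)²·var(S_1) + (-0.2)²·var(S_2) + 2·(1)·(-0.2)·Cov(S_1,S_2)
= 1·10.8 + 0.04·3.2 + -0.4·2.2 = 10.048
SD(S_1 - 0.2S_2) = √10.048 ≈ 3.1699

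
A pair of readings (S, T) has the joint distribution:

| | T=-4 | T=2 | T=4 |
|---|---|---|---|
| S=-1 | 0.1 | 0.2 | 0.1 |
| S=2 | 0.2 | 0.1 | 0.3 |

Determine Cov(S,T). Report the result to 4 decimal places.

E[S] = 0.8,  E[T] = 1
E[ST] = 0.8
Cov(S,T) = E[ST] − E[S]E[T] = 0.8 − (0.8)(1) = 0

0.0000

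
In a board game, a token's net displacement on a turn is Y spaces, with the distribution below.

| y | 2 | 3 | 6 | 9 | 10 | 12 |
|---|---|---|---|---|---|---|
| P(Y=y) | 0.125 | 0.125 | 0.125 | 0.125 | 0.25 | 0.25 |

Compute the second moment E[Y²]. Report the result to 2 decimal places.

E[Y²] = (2)²(0.125) + (3)²(0.125) + (6)²(0.125) + (9)²(0.125) + (10)²(0.25) + (12)²(0.25) = 77.25

77.25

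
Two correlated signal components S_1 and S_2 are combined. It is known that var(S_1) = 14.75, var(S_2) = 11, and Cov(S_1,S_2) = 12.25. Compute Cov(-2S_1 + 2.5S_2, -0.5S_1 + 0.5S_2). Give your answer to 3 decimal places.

0.938

Cov(-2S_1 + 2.5S_2, -0.5S_1 + 0.5S_2) = (-2)(-0.5)var(S_1) + (2.5)(0.5)var(S_2) + [(-2)(0.5) + (2.5)(-0.5)]Cov(S_1,S_2)
= 1·14.75 + 1.25·11 + -2.25·12.25 = 0.9375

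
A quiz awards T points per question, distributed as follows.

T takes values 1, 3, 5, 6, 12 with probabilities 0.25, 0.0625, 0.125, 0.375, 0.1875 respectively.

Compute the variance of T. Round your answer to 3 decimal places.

E[T] = (1)(0.25) + (3)(0.0625) + (5)(0.125) + (6)(0.375) + (12)(0.1875) = 5.5625
E[T²] = (1)²(0.25) + (3)²(0.0625) + (5)²(0.125) + (6)²(0.375) + (12)²(0.1875) = 44.4375
V(T) = E[T²] − (E[T])² = 44.4375 − (5.5625)² = 13.49609375

13.496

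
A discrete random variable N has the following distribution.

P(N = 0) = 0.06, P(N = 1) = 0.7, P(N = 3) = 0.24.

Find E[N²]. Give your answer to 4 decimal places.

2.8600

E[N²] = (0)²(0.06) + (1)²(0.7) + (3)²(0.24) = 2.86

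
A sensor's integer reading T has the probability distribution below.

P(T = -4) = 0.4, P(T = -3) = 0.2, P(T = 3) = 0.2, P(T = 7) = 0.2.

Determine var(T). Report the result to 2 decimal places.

19.76

E[T] = (-4)(0.4) + (-3)(0.2) + (3)(0.2) + (7)(0.2) = -0.2
E[T²] = (-4)²(0.4) + (-3)²(0.2) + (3)²(0.2) + (7)²(0.2) = 19.8
var(T) = E[T²] − (E[T])² = 19.8 − (-0.2)² = 19.76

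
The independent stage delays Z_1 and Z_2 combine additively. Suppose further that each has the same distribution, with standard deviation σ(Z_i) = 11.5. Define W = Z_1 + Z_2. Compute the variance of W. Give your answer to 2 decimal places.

Var(Z_i) = (11.5)² = 132.25
By independence, Var(W) = (1)²Var(Z_1) + (1)²Var(Z_2)
= (1)²·132.25 + (1)²·132.25 = 264.5

264.50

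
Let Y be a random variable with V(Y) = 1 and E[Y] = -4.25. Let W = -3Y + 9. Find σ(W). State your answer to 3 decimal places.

V(-3Y + 9) = (-3)²·1 = 9
σ(W) = √9 ≈ 3.000

3.000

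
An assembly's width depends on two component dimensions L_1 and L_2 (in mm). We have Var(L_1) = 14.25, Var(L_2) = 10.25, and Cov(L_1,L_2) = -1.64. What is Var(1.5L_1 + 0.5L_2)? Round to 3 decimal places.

Var(1.5L_1 + 0.5L_2) = (1.5)²·Var(L_1) + (0.5)²·Var(L_2) + 2·(1.5)·(0.5)·Cov(L_1,L_2)
= 2.25·14.25 + 0.25·10.25 + 1.5·-1.64 = 32.165

32.165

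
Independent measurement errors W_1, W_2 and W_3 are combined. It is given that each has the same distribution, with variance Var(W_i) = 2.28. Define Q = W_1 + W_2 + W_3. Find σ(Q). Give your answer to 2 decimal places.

By independence, Var(Q) = (1)²Var(W_1) + (1)²Var(W_2) + (1)²Var(W_3)
= (1)²·2.28 + (1)²·2.28 + (1)²·2.28 = 6.84
σ(Q) = √6.84 ≈ 2.62

2.62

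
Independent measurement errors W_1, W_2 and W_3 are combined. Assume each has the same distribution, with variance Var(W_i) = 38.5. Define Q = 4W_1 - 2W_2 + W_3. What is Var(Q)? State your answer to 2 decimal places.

By independence, Var(Q) = (4)²Var(W_1) + (-2)²Var(W_2) + (1)²Var(W_3)
= (4)²·38.5 + (-2)²·38.5 + (1)²·38.5 = 808.5

808.50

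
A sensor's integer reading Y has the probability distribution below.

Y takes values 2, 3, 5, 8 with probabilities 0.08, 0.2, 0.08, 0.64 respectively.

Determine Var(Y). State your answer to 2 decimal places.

5.64

E[Y] = (2)(0.08) + (3)(0.2) + (5)(0.08) + (8)(0.64) = 6.28
E[Y²] = (2)²(0.08) + (3)²(0.2) + (5)²(0.08) + (8)²(0.64) = 45.08
Var(Y) = E[Y²] − (E[Y])² = 45.08 − (6.28)² = 5.6416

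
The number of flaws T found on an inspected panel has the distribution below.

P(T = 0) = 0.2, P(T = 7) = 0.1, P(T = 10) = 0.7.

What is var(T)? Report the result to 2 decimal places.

E[T] = (0)(0.2) + (7)(0.1) + (10)(0.7) = 7.7
E[T²] = (0)²(0.2) + (7)²(0.1) + (10)²(0.7) = 74.9
var(T) = E[T²] − (E[T])² = 74.9 − (7.7)² = 15.61

15.61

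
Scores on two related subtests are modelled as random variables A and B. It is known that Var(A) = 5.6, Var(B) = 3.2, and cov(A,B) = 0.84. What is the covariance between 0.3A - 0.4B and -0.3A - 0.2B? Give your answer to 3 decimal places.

-0.198

cov(0.3A - 0.4B, -0.3A - 0.2B) = (0.3)(-0.3)Var(A) + (-0.4)(-0.2)Var(B) + [(0.3)(-0.2) + (-0.4)(-0.3)]cov(A,B)
= -0.09·5.6 + 0.08·3.2 + 0.06·0.84 = -0.1976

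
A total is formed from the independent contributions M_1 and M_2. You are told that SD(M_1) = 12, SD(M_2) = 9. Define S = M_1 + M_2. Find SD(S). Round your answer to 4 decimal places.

15.0000

Var(M_1) = 144, Var(M_2) = 81
By independence, Var(S) = (1)²Var(M_1) + (1)²Var(M_2)
= (1)²·144 + (1)²·81 = 225
SD(S) = √225 ≈ 15.0000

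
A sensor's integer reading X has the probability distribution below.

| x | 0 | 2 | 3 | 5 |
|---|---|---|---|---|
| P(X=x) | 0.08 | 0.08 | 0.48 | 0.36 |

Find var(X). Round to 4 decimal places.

E[X] = (0)(0.08) + (2)(0.08) + (3)(0.48) + (5)(0.36) = 3.4
E[X²] = (0)²(0.08) + (2)²(0.08) + (3)²(0.48) + (5)²(0.36) = 13.64
var(X) = E[X²] − (E[X])² = 13.64 − (3.4)² = 2.08

2.0800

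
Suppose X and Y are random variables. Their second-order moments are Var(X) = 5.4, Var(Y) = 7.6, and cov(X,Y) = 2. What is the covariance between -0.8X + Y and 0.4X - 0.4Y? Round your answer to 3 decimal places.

-3.328

cov(-0.8X + Y, 0.4X - 0.4Y) = (-0.8)(0.4)Var(X) + (1)(-0.4)Var(Y) + [(-0.8)(-0.4) + (1)(0.4)]cov(X,Y)
= -0.32·5.4 + -0.4·7.6 + 0.72·2 = -3.328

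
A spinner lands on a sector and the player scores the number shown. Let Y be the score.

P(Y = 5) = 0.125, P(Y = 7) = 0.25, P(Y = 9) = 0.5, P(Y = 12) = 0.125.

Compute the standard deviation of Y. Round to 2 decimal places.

1.93

E[Y] = (5)(0.125) + (7)(0.25) + (9)(0.5) + (12)(0.125) = 8.375
E[Y²] = (5)²(0.125) + (7)²(0.25) + (9)²(0.5) + (12)²(0.125) = 73.875
Var(Y) = E[Y²] − (E[Y])² = 73.875 − (8.375)² = 3.734375
SD(Y) = √3.734375 ≈ 1.93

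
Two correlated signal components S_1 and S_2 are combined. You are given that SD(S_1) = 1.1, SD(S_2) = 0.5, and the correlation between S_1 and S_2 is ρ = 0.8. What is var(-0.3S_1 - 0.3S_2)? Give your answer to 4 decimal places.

var(S_1) = (1.1)² = 1.21;  var(S_2) = (0.5)² = 0.25
Cov(S_1,S_2) = ρ·SD(S_1)·SD(S_2) = 0.8·1.1·0.5 = 0.44
var(-0.3S_1 - 0.3S_2) = (-0.3)²·var(S_1) + (-0.3)²·var(S_2) + 2·(-0.3)·(-0.3)·Cov(S_1,S_2)
= 0.09·1.21 + 0.09·0.25 + 0.18·0.44 = 0.2106

0.2106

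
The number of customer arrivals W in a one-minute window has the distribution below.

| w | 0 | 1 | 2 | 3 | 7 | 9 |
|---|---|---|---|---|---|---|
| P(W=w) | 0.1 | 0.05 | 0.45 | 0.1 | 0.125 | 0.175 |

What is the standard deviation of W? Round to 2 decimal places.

E[W] = (0)(0.1) + (1)(0.05) + (2)(0.45) + (3)(0.1) + (7)(0.125) + (9)(0.175) = 3.7
E[W²] = (0)²(0.1) + (1)²(0.05) + (2)²(0.45) + (3)²(0.1) + (7)²(0.125) + (9)²(0.175) = 23.05
V(W) = E[W²] − (E[W])² = 23.05 − (3.7)² = 9.36
SD(W) = √9.36 ≈ 3.06

3.06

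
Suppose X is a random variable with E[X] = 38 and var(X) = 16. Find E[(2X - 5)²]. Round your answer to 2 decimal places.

E[2X - 5] = 2·38 − 5 = 71
var(2X - 5) = (2)²·16 = 64
E[(2X - 5)²] = var((2X - 5)) + (E[(2X - 5)])² = 64 + (71)² = 5105

5105.00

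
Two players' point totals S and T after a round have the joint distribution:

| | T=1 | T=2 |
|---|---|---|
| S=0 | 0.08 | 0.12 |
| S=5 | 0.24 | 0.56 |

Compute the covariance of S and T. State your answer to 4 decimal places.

E[S] = 4,  E[T] = 1.68
E[ST] = 6.8
cov(S,T) = E[ST] − E[S]E[T] = 6.8 − (4)(1.68) = 0.08

0.0800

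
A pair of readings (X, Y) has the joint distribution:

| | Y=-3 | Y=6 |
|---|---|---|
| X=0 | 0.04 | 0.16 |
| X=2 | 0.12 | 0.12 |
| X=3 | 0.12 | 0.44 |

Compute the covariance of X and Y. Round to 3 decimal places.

E[X] = 2.16,  E[Y] = 3.48
E[XY] = 7.56
Cov(X,Y) = E[XY] − E[X]E[Y] = 7.56 − (2.16)(3.48) = 0.0432

0.043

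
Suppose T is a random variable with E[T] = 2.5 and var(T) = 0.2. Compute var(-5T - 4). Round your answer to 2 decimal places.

5.00

var(-5T - 4) = (-5)²·var(T) = 25·0.2 = 5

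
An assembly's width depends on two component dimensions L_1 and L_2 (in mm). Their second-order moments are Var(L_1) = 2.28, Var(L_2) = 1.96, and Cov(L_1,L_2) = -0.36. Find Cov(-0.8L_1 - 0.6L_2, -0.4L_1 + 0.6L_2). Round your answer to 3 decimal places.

Cov(-0.8L_1 - 0.6L_2, -0.4L_1 + 0.6L_2) = (-0.8)(-0.4)Var(L_1) + (-0.6)(0.6)Var(L_2) + [(-0.8)(0.6) + (-0.6)(-0.4)]Cov(L_1,L_2)
= 0.32·2.28 + -0.36·1.96 + -0.24·-0.36 = 0.1104

0.110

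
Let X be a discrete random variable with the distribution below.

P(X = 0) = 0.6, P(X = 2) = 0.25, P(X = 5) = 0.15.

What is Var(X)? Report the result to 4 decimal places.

3.1875

E[X] = (0)(0.6) + (2)(0.25) + (5)(0.15) = 1.25
E[X²] = (0)²(0.6) + (2)²(0.25) + (5)²(0.15) = 4.75
Var(X) = E[X²] − (E[X])² = 4.75 − (1.25)² = 3.1875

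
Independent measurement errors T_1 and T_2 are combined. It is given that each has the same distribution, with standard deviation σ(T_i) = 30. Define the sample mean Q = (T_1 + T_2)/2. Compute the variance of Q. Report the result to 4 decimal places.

var(T_i) = (30)² = 900
By independence, var(Q) = (0.5)²var(T_1) + (0.5)²var(T_2)
= (0.5)²·900 + (0.5)²·900 = 450

450.0000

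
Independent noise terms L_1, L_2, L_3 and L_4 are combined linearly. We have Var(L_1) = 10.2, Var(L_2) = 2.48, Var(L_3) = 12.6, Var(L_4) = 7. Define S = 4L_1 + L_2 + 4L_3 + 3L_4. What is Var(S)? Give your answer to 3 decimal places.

430.280

By independence, Var(S) = (4)²Var(L_1) + (1)²Var(L_2) + (4)²Var(L_3) + (3)²Var(L_4)
= (4)²·10.2 + (1)²·2.48 + (4)²·12.6 + (3)²·7 = 430.28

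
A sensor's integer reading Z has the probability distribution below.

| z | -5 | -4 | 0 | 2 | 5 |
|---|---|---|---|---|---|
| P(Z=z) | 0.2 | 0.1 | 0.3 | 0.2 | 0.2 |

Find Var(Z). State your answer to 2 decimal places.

E[Z] = (-5)(0.2) + (-4)(0.1) + (0)(0.3) + (2)(0.2) + (5)(0.2) = 0
E[Z²] = (-5)²(0.2) + (-4)²(0.1) + (0)²(0.3) + (2)²(0.2) + (5)²(0.2) = 12.4
Var(Z) = E[Z²] − (E[Z])² = 12.4 − (0)² = 12.4

12.40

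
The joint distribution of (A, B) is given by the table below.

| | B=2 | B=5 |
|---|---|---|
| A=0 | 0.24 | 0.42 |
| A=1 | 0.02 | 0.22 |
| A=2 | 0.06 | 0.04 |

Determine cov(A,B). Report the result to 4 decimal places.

0.0024

E[A] = 0.44,  E[B] = 4.04
E[AB] = 1.78
cov(A,B) = E[AB] − E[A]E[B] = 1.78 − (0.44)(4.04) = 0.0024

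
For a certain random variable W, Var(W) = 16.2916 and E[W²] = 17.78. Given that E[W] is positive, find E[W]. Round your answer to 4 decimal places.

1.2200

(E[W])² = E[W²] − Var(W) = 17.78 − 16.2916 = 1.4884
E[W] = √1.4884 = 1.22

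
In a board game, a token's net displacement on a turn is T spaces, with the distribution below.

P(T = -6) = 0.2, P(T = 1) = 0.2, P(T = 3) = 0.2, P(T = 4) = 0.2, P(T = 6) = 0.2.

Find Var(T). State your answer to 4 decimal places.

17.0400

E[T] = (-6)(0.2) + (1)(0.2) + (3)(0.2) + (4)(0.2) + (6)(0.2) = 1.6
E[T²] = (-6)²(0.2) + (1)²(0.2) + (3)²(0.2) + (4)²(0.2) + (6)²(0.2) = 19.6
Var(T) = E[T²] − (E[T])² = 19.6 − (1.6)² = 17.04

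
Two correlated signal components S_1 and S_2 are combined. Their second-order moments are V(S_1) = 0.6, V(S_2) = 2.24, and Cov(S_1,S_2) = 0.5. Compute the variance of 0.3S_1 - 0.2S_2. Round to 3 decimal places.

V(0.3S_1 - 0.2S_2) = (0.3)²·V(S_1) + (-0.2)²·V(S_2) + 2·(0.3)·(-0.2)·Cov(S_1,S_2)
= 0.09·0.6 + 0.04·2.24 + -0.12·0.5 = 0.0836

0.084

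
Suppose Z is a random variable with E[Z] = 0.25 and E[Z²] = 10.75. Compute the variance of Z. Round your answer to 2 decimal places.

Var(Z) = 10.75 − (0.25)² = 10.6875

10.69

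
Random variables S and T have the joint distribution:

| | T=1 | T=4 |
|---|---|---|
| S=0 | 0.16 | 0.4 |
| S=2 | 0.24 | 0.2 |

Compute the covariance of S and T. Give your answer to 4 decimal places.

E[S] = 0.88,  E[T] = 2.8
E[ST] = 2.08
Cov(S,T) = E[ST] − E[S]E[T] = 2.08 − (0.88)(2.8) = -0.384

-0.3840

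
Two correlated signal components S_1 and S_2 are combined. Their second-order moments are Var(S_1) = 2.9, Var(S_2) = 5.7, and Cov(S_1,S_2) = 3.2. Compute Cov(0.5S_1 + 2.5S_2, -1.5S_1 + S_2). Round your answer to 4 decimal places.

Cov(0.5S_1 + 2.5S_2, -1.5S_1 + S_2) = (0.5)(-1.5)Var(S_1) + (2.5)(1)Var(S_2) + [(0.5)(1) + (2.5)(-1.5)]Cov(S_1,S_2)
= -0.75·2.9 + 2.5·5.7 + -3.25·3.2 = 1.675

1.6750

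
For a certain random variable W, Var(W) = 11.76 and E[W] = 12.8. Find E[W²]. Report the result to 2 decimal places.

175.60

E[W²] = Var(W) + (E[W])² = 11.76 + (12.8)² = 175.6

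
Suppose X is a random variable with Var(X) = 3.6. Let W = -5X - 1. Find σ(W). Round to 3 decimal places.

9.487

Var(-5X - 1) = (-5)²·3.6 = 90
σ(W) = √90 ≈ 9.487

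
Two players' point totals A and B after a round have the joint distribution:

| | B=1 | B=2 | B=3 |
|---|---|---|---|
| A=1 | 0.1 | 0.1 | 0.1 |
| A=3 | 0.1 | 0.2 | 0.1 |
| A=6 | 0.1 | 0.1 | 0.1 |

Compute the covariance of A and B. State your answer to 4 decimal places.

E[A] = 3.3,  E[B] = 2
E[AB] = 6.6
Cov(A,B) = E[AB] − E[A]E[B] = 6.6 − (3.3)(2) = 0

0.0000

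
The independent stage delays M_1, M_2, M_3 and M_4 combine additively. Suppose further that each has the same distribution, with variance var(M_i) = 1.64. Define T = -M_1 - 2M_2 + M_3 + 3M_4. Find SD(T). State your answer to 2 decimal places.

By independence, var(T) = (-1)²var(M_1) + (-2)²var(M_2) + (1)²var(M_3) + (3)²var(M_4)
= (-1)²·1.64 + (-2)²·1.64 + (1)²·1.64 + (3)²·1.64 = 24.6
SD(T) = √24.6 ≈ 4.96

4.96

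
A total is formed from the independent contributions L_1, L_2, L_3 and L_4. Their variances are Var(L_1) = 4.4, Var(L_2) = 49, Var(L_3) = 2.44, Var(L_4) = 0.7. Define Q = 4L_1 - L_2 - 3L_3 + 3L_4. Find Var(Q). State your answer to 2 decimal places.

147.66

By independence, Var(Q) = (4)²Var(L_1) + (-1)²Var(L_2) + (-3)²Var(L_3) + (3)²Var(L_4)
= (4)²·4.4 + (-1)²·49 + (-3)²·2.44 + (3)²·0.7 = 147.66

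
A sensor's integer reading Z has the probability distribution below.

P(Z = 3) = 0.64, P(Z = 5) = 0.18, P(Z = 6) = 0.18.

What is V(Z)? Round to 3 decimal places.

1.530

E[Z] = (3)(0.64) + (5)(0.18) + (6)(0.18) = 3.9
E[Z²] = (3)²(0.64) + (5)²(0.18) + (6)²(0.18) = 16.74
V(Z) = E[Z²] − (E[Z])² = 16.74 − (3.9)² = 1.53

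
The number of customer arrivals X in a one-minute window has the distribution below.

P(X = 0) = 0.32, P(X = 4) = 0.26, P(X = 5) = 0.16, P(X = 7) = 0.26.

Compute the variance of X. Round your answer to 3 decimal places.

E[X] = (0)(0.32) + (4)(0.26) + (5)(0.16) + (7)(0.26) = 3.66
E[X²] = (0)²(0.32) + (4)²(0.26) + (5)²(0.16) + (7)²(0.26) = 20.9
var(X) = E[X²] − (E[X])² = 20.9 − (3.66)² = 7.5044

7.504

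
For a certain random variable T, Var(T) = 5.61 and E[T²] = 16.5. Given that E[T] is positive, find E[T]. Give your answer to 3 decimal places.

(E[T])² = E[T²] − Var(T) = 16.5 − 5.61 = 10.89
E[T] = √10.89 = 3.3

3.300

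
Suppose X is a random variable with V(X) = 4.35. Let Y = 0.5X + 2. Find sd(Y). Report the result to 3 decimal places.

1.043

V(0.5X + 2) = (0.5)²·4.35 = 1.0875
sd(Y) = √1.0875 ≈ 1.043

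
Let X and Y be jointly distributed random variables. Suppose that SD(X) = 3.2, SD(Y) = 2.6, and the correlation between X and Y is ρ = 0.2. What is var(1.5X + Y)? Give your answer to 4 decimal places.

var(X) = (3.2)² = 10.24;  var(Y) = (2.6)² = 6.76
Cov(X,Y) = ρ·SD(X)·SD(Y) = 0.2·3.2·2.6 = 1.664
var(1.5X + Y) = (1.5)²·var(X) + (1)²·var(Y) + 2·(1.5)·(1)·Cov(X,Y)
= 2.25·10.24 + 1·6.76 + 3·1.664 = 34.792

34.7920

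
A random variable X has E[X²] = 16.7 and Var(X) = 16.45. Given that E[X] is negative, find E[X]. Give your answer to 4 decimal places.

(E[X])² = E[X²] − Var(X) = 16.7 − 16.45 = 0.25
E[X] = −√0.25 = -0.5

-0.5000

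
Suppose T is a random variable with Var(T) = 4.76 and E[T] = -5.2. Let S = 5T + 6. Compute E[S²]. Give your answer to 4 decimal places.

E[5T + 6] = 5·-5.2 + 6 = -20
Var(5T + 6) = (5)²·4.76 = 119
E[S²] = Var(S) + (E[S])² = 119 + (-20)² = 519

519.0000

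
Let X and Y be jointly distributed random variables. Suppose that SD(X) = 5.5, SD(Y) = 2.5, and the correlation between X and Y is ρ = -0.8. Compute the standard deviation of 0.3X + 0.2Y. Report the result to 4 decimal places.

V(X) = (5.5)² = 30.25;  V(Y) = (2.5)² = 6.25
Cov(X,Y) = ρ·SD(X)·SD(Y) = -0.8·5.5·2.5 = -11
V(0.3X + 0.2Y) = (0.3)²·V(X) + (0.2)²·V(Y) + 2·(0.3)·(0.2)·Cov(X,Y)
= 0.09·30.25 + 0.04·6.25 + 0.12·-11 = 1.6525
SD(0.3X + 0.2Y) = √1.6525 ≈ 1.2855

1.2855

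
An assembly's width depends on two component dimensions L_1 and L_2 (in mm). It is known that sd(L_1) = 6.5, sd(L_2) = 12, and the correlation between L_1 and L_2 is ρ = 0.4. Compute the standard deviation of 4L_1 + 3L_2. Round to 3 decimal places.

52.161

Var(L_1) = (6.5)² = 42.25;  Var(L_2) = (12)² = 144
Cov(L_1,L_2) = ρ·sd(L_1)·sd(L_2) = 0.4·6.5·12 = 31.2
Var(4L_1 + 3L_2) = (4)²·Var(L_1) + (3)²·Var(L_2) + 2·(4)·(3)·Cov(L_1,L_2)
= 16·42.25 + 9·144 + 24·31.2 = 2720.8
sd(4L_1 + 3L_2) = √2720.8 ≈ 52.161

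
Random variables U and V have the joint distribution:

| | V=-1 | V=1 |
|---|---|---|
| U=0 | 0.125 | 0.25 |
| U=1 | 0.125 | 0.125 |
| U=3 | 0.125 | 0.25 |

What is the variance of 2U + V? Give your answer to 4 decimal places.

8.0000

E[U] = 1.375,  E[V] = 0.25,  E[UV] = 0.375
Var(U) = 3.625 − (1.375)² = 1.734375;  Var(V) = 1 − (0.25)² = 0.9375
Cov(U,V) = 0.375 − (1.375)(0.25) = 0.03125
Var(2U + V) = (2)²·1.734375 + (1)²·0.9375 + 2·(2)·(1)·0.03125 = 8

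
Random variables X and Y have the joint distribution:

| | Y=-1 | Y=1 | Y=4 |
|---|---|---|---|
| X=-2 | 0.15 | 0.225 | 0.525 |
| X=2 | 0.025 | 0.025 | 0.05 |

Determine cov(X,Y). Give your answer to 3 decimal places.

E[X] = -1.6,  E[Y] = 2.375
E[XY] = -3.95
cov(X,Y) = E[XY] − E[X]E[Y] = -3.95 − (-1.6)(2.375) = -0.15

-0.150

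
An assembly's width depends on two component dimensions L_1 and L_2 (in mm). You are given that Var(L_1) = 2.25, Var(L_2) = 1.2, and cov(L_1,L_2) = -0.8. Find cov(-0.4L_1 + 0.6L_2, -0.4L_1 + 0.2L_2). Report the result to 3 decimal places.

cov(-0.4L_1 + 0.6L_2, -0.4L_1 + 0.2L_2) = (-0.4)(-0.4)Var(L_1) + (0.6)(0.2)Var(L_2) + [(-0.4)(0.2) + (0.6)(-0.4)]cov(L_1,L_2)
= 0.16·2.25 + 0.12·1.2 + -0.32·-0.8 = 0.76

0.760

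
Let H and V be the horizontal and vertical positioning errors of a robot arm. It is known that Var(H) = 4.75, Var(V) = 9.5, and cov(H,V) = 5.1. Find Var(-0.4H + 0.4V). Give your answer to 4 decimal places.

0.6480

Var(-0.4H + 0.4V) = (-0.4)²·Var(H) + (0.4)²·Var(V) + 2·(-0.4)·(0.4)·cov(H,V)
= 0.16·4.75 + 0.16·9.5 + -0.32·5.1 = 0.648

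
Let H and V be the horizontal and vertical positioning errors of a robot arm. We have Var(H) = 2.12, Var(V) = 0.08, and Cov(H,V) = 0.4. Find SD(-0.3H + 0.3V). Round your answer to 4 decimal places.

Var(-0.3H + 0.3V) = (-0.3)²·Var(H) + (0.3)²·Var(V) + 2·(-0.3)·(0.3)·Cov(H,V)
= 0.09·2.12 + 0.09·0.08 + -0.18·0.4 = 0.126
SD(-0.3H + 0.3V) = √0.126 ≈ 0.3550

0.3550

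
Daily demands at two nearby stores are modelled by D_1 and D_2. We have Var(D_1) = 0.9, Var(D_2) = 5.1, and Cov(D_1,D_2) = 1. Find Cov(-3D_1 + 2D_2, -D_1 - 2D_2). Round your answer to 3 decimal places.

-13.700

Cov(-3D_1 + 2D_2, -D_1 - 2D_2) = (-3)(-1)Var(D_1) + (2)(-2)Var(D_2) + [(-3)(-2) + (2)(-1)]Cov(D_1,D_2)
= 3·0.9 + -4·5.1 + 4·1 = -13.7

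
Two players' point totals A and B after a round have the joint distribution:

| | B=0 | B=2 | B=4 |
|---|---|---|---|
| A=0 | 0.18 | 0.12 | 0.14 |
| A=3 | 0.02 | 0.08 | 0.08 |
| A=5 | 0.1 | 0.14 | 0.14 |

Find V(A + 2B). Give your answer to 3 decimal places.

17.538

E[A] = 2.44,  E[B] = 2.12,  E[AB] = 5.64
V(A) = 11.12 − (2.44)² = 5.1664;  V(B) = 7.12 − (2.12)² = 2.6256
Cov(A,B) = 5.64 − (2.44)(2.12) = 0.4672
V(A + 2B) = (1)²·5.1664 + (2)²·2.6256 + 2·(1)·(2)·0.4672 = 17.5376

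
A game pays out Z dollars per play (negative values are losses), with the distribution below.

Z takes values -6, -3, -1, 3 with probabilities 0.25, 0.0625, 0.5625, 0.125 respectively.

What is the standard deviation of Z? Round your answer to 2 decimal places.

E[Z] = (-6)(0.25) + (-3)(0.0625) + (-1)(0.5625) + (3)(0.125) = -1.875
E[Z²] = (-6)²(0.25) + (-3)²(0.0625) + (-1)²(0.5625) + (3)²(0.125) = 11.25
Var(Z) = E[Z²] − (E[Z])² = 11.25 − (-1.875)² = 7.734375
SD(Z) = √7.734375 ≈ 2.78

2.78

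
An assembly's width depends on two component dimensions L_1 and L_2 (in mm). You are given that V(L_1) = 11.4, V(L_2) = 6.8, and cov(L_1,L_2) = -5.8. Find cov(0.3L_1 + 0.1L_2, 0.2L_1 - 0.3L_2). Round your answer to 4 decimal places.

cov(0.3L_1 + 0.1L_2, 0.2L_1 - 0.3L_2) = (0.3)(0.2)V(L_1) + (0.1)(-0.3)V(L_2) + [(0.3)(-0.3) + (0.1)(0.2)]cov(L_1,L_2)
= 0.06·11.4 + -0.03·6.8 + -0.07·-5.8 = 0.886

0.8860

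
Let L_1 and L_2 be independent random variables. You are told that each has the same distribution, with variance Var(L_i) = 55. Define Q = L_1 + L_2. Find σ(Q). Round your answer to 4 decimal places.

10.4881

By independence, Var(Q) = (1)²Var(L_1) + (1)²Var(L_2)
= (1)²·55 + (1)²·55 = 110
σ(Q) = √110 ≈ 10.4881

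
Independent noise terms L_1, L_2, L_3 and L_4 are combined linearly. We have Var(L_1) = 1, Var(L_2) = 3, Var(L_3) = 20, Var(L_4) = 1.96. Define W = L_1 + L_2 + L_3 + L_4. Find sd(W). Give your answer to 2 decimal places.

5.10

By independence, Var(W) = (1)²Var(L_1) + (1)²Var(L_2) + (1)²Var(L_3) + (1)²Var(L_4)
= (1)²·1 + (1)²·3 + (1)²·20 + (1)²·1.96 = 25.96
sd(W) = √25.96 ≈ 5.10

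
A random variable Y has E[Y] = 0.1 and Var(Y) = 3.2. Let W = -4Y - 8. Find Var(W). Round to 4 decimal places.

51.2000

Var(-4Y - 8) = (-4)²·Var(Y) = 16·3.2 = 51.2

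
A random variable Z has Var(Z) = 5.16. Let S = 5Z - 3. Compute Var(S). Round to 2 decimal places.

129.00

Var(5Z - 3) = (5)²·Var(Z) = 25·5.16 = 129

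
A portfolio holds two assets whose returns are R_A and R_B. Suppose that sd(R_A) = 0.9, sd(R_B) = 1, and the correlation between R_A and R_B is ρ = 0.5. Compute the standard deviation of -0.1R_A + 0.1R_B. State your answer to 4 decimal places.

0.0954

V(R_A) = (0.9)² = 0.81;  V(R_B) = (1)² = 1
Cov(R_A,R_B) = ρ·sd(R_A)·sd(R_B) = 0.5·0.9·1 = 0.45
V(-0.1R_A + 0.1R_B) = (-0.1)²·V(R_A) + (0.1)²·V(R_B) + 2·(-0.1)·(0.1)·Cov(R_A,R_B)
= 0.01·0.81 + 0.01·1 + -0.02·0.45 = 0.0091
sd(-0.1R_A + 0.1R_B) = √0.0091 ≈ 0.0954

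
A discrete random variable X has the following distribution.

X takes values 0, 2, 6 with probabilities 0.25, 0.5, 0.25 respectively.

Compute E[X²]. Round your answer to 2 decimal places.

11.00

E[X²] = (0)²(0.25) + (2)²(0.5) + (6)²(0.25) = 11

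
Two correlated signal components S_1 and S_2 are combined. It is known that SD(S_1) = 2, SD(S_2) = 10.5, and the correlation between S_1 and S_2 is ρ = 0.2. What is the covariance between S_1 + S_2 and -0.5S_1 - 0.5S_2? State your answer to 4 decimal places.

Var(S_1) = (2)² = 4;  Var(S_2) = (10.5)² = 110.25
Cov(S_1,S_2) = ρ·SD(S_1)·SD(S_2) = 0.2·2·10.5 = 4.2
Cov(S_1 + S_2, -0.5S_1 - 0.5S_2) = (1)(-0.5)Var(S_1) + (1)(-0.5)Var(S_2) + [(1)(-0.5) + (1)(-0.5)]Cov(S_1,S_2)
= -0.5·4 + -0.5·110.25 + -1·4.2 = -61.325

-61.3250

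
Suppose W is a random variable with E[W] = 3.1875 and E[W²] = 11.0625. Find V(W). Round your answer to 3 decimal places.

V(W) = 11.0625 − (3.1875)² = 0.90234375

0.902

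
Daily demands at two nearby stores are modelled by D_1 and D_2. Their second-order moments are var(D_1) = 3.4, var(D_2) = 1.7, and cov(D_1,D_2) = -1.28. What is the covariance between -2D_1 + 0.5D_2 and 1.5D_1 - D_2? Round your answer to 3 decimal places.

cov(-2D_1 + 0.5D_2, 1.5D_1 - D_2) = (-2)(1.5)var(D_1) + (0.5)(-1)var(D_2) + [(-2)(-1) + (0.5)(1.5)]cov(D_1,D_2)
= -3·3.4 + -0.5·1.7 + 2.75·-1.28 = -14.57

-14.570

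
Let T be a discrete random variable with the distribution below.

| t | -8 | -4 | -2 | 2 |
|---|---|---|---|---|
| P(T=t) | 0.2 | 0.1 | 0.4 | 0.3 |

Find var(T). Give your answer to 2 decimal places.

12.36

E[T] = (-8)(0.2) + (-4)(0.1) + (-2)(0.4) + (2)(0.3) = -2.2
E[T²] = (-8)²(0.2) + (-4)²(0.1) + (-2)²(0.4) + (2)²(0.3) = 17.2
var(T) = E[T²] − (E[T])² = 17.2 − (-2.2)² = 12.36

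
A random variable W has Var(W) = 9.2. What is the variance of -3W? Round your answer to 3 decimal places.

Var(-3W) = (-3)²·Var(W) = 9·9.2 = 82.8

82.800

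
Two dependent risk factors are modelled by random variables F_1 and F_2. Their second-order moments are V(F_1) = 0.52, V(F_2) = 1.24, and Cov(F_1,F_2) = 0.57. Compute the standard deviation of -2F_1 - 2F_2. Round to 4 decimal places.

V(-2F_1 - 2F_2) = (-2)²·V(F_1) + (-2)²·V(F_2) + 2·(-2)·(-2)·Cov(F_1,F_2)
= 4·0.52 + 4·1.24 + 8·0.57 = 11.6
SD(-2F_1 - 2F_2) = √11.6 ≈ 3.4059

3.4059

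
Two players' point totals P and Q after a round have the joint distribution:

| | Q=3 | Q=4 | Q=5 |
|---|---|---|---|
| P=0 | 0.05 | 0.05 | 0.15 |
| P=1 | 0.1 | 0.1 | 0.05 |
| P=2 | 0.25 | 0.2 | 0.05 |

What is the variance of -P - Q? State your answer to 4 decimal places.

0.7900

E[P] = 1.25,  E[Q] = 3.85,  E[PQ] = 4.55
var(P) = 2.25 − (1.25)² = 0.6875;  var(Q) = 15.45 − (3.85)² = 0.6275
cov(P,Q) = 4.55 − (1.25)(3.85) = -0.2625
var(-P - Q) = (-1)²·0.6875 + (-1)²·0.6275 + 2·(-1)·(-1)·-0.2625 = 0.79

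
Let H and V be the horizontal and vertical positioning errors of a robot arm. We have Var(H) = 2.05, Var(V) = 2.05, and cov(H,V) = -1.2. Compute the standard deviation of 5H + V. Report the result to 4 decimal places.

6.4265

Var(5H + V) = (5)²·Var(H) + (1)²·Var(V) + 2·(5)·(1)·cov(H,V)
= 25·2.05 + 1·2.05 + 10·-1.2 = 41.3
SD(5H + V) = √41.3 ≈ 6.4265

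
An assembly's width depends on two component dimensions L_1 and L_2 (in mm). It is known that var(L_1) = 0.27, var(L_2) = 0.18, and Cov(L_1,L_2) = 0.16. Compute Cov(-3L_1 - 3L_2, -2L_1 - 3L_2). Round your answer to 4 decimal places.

5.6400

Cov(-3L_1 - 3L_2, -2L_1 - 3L_2) = (-3)(-2)var(L_1) + (-3)(-3)var(L_2) + [(-3)(-3) + (-3)(-2)]Cov(L_1,L_2)
= 6·0.27 + 9·0.18 + 15·0.16 = 5.64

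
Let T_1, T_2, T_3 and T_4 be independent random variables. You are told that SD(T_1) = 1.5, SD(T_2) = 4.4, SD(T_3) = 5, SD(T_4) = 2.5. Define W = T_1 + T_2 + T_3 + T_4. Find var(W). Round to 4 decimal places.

var(T_1) = 2.25, var(T_2) = 19.36, var(T_3) = 25, var(T_4) = 6.25
By independence, var(W) = (1)²var(T_1) + (1)²var(T_2) + (1)²var(T_3) + (1)²var(T_4)
= (1)²·2.25 + (1)²·19.36 + (1)²·25 + (1)²·6.25 = 52.86

52.8600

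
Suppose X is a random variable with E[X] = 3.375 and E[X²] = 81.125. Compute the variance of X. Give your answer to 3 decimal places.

Var(X) = 81.125 − (3.375)² = 69.734375

69.734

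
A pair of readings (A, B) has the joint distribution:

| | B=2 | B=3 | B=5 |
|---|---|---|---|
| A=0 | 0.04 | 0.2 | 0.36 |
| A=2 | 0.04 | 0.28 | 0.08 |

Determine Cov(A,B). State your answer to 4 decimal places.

-0.4000

E[A] = 0.8,  E[B] = 3.8
E[AB] = 2.64
Cov(A,B) = E[AB] − E[A]E[B] = 2.64 − (0.8)(3.8) = -0.4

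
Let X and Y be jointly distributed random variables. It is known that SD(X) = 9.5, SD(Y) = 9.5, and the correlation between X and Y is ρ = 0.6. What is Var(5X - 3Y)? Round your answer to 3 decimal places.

Var(X) = (9.5)² = 90.25;  Var(Y) = (9.5)² = 90.25
Cov(X,Y) = ρ·SD(X)·SD(Y) = 0.6·9.5·9.5 = 54.15
Var(5X - 3Y) = (5)²·Var(X) + (-3)²·Var(Y) + 2·(5)·(-3)·Cov(X,Y)
= 25·90.25 + 9·90.25 + -30·54.15 = 1444

1444.000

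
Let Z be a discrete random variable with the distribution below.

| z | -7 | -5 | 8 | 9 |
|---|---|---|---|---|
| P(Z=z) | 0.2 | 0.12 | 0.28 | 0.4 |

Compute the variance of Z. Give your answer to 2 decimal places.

E[Z] = (-7)(0.2) + (-5)(0.12) + (8)(0.28) + (9)(0.4) = 3.84
E[Z²] = (-7)²(0.2) + (-5)²(0.12) + (8)²(0.28) + (9)²(0.4) = 63.12
var(Z) = E[Z²] − (E[Z])² = 63.12 − (3.84)² = 48.3744

48.37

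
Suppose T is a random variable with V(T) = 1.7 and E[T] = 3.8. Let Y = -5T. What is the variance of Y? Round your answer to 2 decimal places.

V(-5T) = (-5)²·V(T) = 25·1.7 = 42.5

42.50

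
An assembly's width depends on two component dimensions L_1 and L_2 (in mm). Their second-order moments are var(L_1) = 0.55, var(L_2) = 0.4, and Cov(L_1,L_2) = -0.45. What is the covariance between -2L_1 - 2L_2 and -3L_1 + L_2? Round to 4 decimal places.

0.7000

Cov(-2L_1 - 2L_2, -3L_1 + L_2) = (-2)(-3)var(L_1) + (-2)(1)var(L_2) + [(-2)(1) + (-2)(-3)]Cov(L_1,L_2)
= 6·0.55 + -2·0.4 + 4·-0.45 = 0.7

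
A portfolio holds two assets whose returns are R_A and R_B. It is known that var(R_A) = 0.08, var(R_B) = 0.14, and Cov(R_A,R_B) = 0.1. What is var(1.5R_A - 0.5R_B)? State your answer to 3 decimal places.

0.065

var(1.5R_A - 0.5R_B) = (1.5)²·var(R_A) + (-0.5)²·var(R_B) + 2·(1.5)·(-0.5)·Cov(R_A,R_B)
= 2.25·0.08 + 0.25·0.14 + -1.5·0.1 = 0.065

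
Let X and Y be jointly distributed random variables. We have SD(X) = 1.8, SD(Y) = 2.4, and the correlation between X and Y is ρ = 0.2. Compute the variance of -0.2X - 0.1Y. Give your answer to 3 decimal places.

Var(X) = (1.8)² = 3.24;  Var(Y) = (2.4)² = 5.76
Cov(X,Y) = ρ·SD(X)·SD(Y) = 0.2·1.8·2.4 = 0.864
Var(-0.2X - 0.1Y) = (-0.2)²·Var(X) + (-0.1)²·Var(Y) + 2·(-0.2)·(-0.1)·Cov(X,Y)
= 0.04·3.24 + 0.01·5.76 + 0.04·0.864 = 0.22176

0.222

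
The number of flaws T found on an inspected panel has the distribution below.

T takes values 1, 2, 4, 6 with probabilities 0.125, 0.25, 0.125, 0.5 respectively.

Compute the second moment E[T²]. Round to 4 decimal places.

21.1250

E[T²] = (1)²(0.125) + (2)²(0.25) + (4)²(0.125) + (6)²(0.5) = 21.125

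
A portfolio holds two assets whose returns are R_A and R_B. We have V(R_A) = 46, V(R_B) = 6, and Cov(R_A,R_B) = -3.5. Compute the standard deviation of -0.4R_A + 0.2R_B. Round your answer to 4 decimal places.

V(-0.4R_A + 0.2R_B) = (-0.4)²·V(R_A) + (0.2)²·V(R_B) + 2·(-0.4)·(0.2)·Cov(R_A,R_B)
= 0.16·46 + 0.04·6 + -0.16·-3.5 = 8.16
SD(-0.4R_A + 0.2R_B) = √8.16 ≈ 2.8566

2.8566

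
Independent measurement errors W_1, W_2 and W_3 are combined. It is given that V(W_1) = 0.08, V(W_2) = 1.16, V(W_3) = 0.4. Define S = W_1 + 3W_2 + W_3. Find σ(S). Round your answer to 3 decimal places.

3.305

By independence, V(S) = (1)²V(W_1) + (3)²V(W_2) + (1)²V(W_3)
= (1)²·0.08 + (3)²·1.16 + (1)²·0.4 = 10.92
σ(S) = √10.92 ≈ 3.305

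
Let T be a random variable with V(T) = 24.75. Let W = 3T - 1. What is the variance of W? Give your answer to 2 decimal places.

222.75

V(3T - 1) = (3)²·V(T) = 9·24.75 = 222.75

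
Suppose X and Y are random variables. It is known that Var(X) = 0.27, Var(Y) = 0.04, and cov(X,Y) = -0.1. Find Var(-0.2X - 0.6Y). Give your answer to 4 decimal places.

Var(-0.2X - 0.6Y) = (-0.2)²·Var(X) + (-0.6)²·Var(Y) + 2·(-0.2)·(-0.6)·cov(X,Y)
= 0.04·0.27 + 0.36·0.04 + 0.24·-0.1 = 0.0012

0.0012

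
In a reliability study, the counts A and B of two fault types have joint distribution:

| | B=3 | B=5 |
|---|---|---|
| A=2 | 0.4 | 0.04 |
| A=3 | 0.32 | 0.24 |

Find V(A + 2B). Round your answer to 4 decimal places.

4.1376

E[A] = 2.56,  E[B] = 3.56,  E[AB] = 9.28
V(A) = 6.8 − (2.56)² = 0.2464;  V(B) = 13.48 − (3.56)² = 0.8064
Cov(A,B) = 9.28 − (2.56)(3.56) = 0.1664
V(A + 2B) = (1)²·0.2464 + (2)²·0.8064 + 2·(1)·(2)·0.1664 = 4.1376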